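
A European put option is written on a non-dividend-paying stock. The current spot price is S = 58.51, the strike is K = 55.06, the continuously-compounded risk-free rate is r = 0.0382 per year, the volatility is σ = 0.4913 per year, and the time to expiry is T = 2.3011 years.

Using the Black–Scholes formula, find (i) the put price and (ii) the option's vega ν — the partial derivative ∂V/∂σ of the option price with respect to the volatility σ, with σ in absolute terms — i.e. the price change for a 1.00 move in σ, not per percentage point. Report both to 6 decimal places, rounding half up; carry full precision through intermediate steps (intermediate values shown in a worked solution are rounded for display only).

price = 12.084763
ν = 30.062764

σ√T = 0.4913·√2.3011 = 0.745271
d₁ = (ln(S/K) + (r+σ²/2)T) / (σ√T) = (ln(58.51/55.06) + (0.0382+0.4913²/2)·2.3011) / 0.745271 = (0.060774 + 0.365617) / 0.745271 = 0.572128
d₂ = d₁ − σ√T = 0.572128 − 0.745271 = -0.173143
e^{−rT} = e^{−0.0382·2.3011} = 0.915851
N(−d₁) = 0.283617,  N(−d₂) = 0.568731
Put price V = K·e^{−rT}·N(−d₂) − S·N(−d₁) = 28.679223 − 16.594459 = 12.084763
φ(d₁) = (1/√(2π))·e^{−d₁²/2} = 0.338712
ν = S·φ(d₁)·√T = 30.062764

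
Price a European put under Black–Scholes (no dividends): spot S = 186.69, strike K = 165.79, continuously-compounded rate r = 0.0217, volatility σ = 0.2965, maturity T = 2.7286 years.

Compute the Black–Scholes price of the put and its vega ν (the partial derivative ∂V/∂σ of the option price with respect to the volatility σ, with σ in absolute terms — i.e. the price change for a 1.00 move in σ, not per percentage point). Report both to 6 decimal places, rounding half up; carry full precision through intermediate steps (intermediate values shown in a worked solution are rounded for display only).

price = 20.072459
ν = 102.253529

σ√T = 0.2965·√2.7286 = 0.489773
d₁ = (ln(S/K) + (r+σ²/2)T) / (σ√T) = (ln(186.69/165.79) + (0.0217+0.2965²/2)·2.7286) / 0.489773 = (0.118728 + 0.179149) / 0.489773 = 0.608194
d₂ = d₁ − σ√T = 0.608194 − 0.489773 = 0.118421
e^{−rT} = e^{−0.0217·2.7286} = 0.942508
N(−d₁) = 0.271529,  N(−d₂) = 0.452867
Put price V = K·e^{−rT}·N(−d₂) − S·N(−d₁) = 70.764283 − 50.691825 = 20.072459
φ(d₁) = (1/√(2π))·e^{−d₁²/2} = 0.331579
ν = S·φ(d₁)·√T = 102.253529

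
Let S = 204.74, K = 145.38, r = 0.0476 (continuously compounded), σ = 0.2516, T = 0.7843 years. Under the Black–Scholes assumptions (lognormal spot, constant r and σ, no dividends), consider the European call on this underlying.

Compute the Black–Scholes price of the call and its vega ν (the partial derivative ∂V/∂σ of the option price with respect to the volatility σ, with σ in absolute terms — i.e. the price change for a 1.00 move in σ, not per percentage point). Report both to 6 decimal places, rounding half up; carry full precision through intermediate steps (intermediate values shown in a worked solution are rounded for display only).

price = 65.367211
ν = 13.917456

σ√T = 0.2516·√0.7843 = 0.222819
d₁ = (ln(S/K) + (r+σ²/2)T) / (σ√T) = (ln(204.74/145.38) + (0.0476+0.2516²/2)·0.7843) / 0.222819 = (0.342390 + 0.062157) / 0.222819 = 1.815586
d₂ = d₁ − σ√T = 1.815586 − 0.222819 = 1.592767
e^{−rT} = e^{−0.0476·0.7843} = 0.963356
N(d₁) = 0.965283,  N(d₂) = 0.944394
Call price V = S·N(d₁) − K·e^{−rT}·N(d₂) = 197.632054 − 132.264843 = 65.367211
φ(d₁) = (1/√(2π))·e^{−d₁²/2} = 0.076757
ν = S·φ(d₁)·√T = 13.917456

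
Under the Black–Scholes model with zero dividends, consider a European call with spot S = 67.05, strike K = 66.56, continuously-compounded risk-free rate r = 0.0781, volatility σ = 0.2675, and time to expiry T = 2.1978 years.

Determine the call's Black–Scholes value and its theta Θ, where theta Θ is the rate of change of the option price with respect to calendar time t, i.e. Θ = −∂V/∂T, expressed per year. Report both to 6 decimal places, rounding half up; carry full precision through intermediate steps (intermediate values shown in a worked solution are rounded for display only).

price = 16.122472
Θ = -4.580766

σ√T = 0.2675·√2.1978 = 0.396568
d₁ = (ln(S/K) + (r+σ²/2)T) / (σ√T) = (ln(67.05/66.56) + (0.0781+0.2675²/2)·2.1978) / 0.396568 = (0.007335 + 0.250281) / 0.396568 = 0.649614
d₂ = d₁ − σ√T = 0.649614 − 0.396568 = 0.253046
e^{−rT} = e^{−0.0781·2.1978} = 0.842275
N(d₁) = 0.742029,  N(d₂) = 0.599884
Call price V = S·N(d₁) − K·e^{−rT}·N(d₂) = 49.753053 − 33.630582 = 16.122472
φ(d₁) = (1/√(2π))·e^{−d₁²/2} = 0.323053
Θ = −S·φ(d₁)·σ/(2√T) − r·K·e^{−rT}·N(d₂) = −1.954217 − 2.626548 = -4.580766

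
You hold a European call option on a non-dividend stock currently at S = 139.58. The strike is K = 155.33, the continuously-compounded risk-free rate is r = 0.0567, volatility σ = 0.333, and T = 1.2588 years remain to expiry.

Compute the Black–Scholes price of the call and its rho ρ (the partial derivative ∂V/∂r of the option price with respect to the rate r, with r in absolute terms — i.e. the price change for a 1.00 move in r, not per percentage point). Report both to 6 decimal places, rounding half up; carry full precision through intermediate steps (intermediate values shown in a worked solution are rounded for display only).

σ√T = 0.333·√1.2588 = 0.373614
d₁ = (ln(S/K) + (r+σ²/2)T) / (σ√T) = (ln(139.58/155.33) + (0.0567+0.333²/2)·1.2588) / 0.373614 = (-0.106914 + 0.141167) / 0.373614 = 0.091682
d₂ = d₁ − σ√T = 0.091682 − 0.373614 = -0.281932
e^{−rT} = e^{−0.0567·1.2588} = 0.931114
N(d₁) = 0.536525,  N(d₂) = 0.388998
Call price V = S·N(d₁) − K·e^{−rT}·N(d₂) = 74.888094 − 56.260718 = 18.627376
ρ = K·T·e^{−rT}·N(d₂) = 70.820992

price = 18.627376
ρ = 70.820992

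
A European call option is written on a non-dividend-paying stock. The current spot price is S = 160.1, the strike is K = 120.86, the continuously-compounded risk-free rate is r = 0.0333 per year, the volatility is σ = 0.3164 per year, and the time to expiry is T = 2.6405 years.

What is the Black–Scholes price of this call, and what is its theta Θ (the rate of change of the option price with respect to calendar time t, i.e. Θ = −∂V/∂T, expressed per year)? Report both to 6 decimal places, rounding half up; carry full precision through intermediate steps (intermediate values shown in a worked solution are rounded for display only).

price = 58.722751
Θ = -6.363264

σ√T = 0.3164·√2.6405 = 0.514138
d₁ = (ln(S/K) + (r+σ²/2)T) / (σ√T) = (ln(160.1/120.86) + (0.0333+0.3164²/2)·2.6405) / 0.514138 = (0.281166 + 0.220098) / 0.514138 = 0.974959
d₂ = d₁ − σ√T = 0.974959 − 0.514138 = 0.460821
e^{−rT} = e^{−0.0333·2.6405} = 0.915826
N(d₁) = 0.835210,  N(d₂) = 0.677537
Call price V = S·N(d₁) − K·e^{−rT}·N(d₂) = 133.717071 − 74.994320 = 58.722751
φ(d₁) = (1/√(2π))·e^{−d₁²/2} = 0.248029
Θ = −S·φ(d₁)·σ/(2√T) − r·K·e^{−rT}·N(d₂) = −3.865953 − 2.497311 = -6.363264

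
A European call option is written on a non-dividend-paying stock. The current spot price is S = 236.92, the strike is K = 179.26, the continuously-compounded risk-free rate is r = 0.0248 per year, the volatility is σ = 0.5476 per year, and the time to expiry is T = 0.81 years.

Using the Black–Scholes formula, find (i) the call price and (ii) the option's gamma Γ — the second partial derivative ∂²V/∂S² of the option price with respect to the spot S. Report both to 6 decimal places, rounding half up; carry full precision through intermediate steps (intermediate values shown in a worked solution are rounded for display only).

σ√T = 0.5476·√0.81 = 0.492840
d₁ = (ln(S/K) + (r+σ²/2)T) / (σ√T) = (ln(236.92/179.26) + (0.0248+0.5476²/2)·0.81) / 0.492840 = (0.278885 + 0.141534) / 0.492840 = 0.853054
d₂ = d₁ − σ√T = 0.853054 − 0.492840 = 0.360214
e^{−rT} = e^{−0.0248·0.81} = 0.980112
N(d₁) = 0.803185,  N(d₂) = 0.640656
Call price V = S·N(d₁) − K·e^{−rT}·N(d₂) = 190.290635 − 112.560073 = 77.730562
φ(d₁) = (1/√(2π))·e^{−d₁²/2} = 0.277263
Γ = φ(d₁) / (S·σ·√T) = 0.002375

price = 77.730562
Γ = 0.002375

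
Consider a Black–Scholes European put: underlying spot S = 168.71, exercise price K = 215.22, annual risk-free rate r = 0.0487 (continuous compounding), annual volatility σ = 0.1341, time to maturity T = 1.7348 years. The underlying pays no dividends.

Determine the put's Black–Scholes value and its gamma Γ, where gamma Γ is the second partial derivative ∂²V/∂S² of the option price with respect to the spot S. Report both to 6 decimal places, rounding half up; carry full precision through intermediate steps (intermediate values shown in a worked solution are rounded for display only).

σ√T = 0.1341·√1.7348 = 0.176626
d₁ = (ln(S/K) + (r+σ²/2)T) / (σ√T) = (ln(168.71/215.22) + (0.0487+0.1341²/2)·1.7348) / 0.176626 = (-0.243479 + 0.100083) / 0.176626 = -0.811867
d₂ = d₁ − σ√T = -0.811867 − 0.176626 = -0.988493
e^{−rT} = e^{−0.0487·1.7348} = 0.918986
N(−d₁) = 0.791566,  N(−d₂) = 0.838544
Put price V = K·e^{−rT}·N(−d₂) − S·N(−d₁) = 165.850717 − 133.545105 = 32.305612
φ(d₁) = (1/√(2π))·e^{−d₁²/2} = 0.286934
Γ = φ(d₁) / (S·σ·√T) = 0.009629

price = 32.305612
Γ = 0.009629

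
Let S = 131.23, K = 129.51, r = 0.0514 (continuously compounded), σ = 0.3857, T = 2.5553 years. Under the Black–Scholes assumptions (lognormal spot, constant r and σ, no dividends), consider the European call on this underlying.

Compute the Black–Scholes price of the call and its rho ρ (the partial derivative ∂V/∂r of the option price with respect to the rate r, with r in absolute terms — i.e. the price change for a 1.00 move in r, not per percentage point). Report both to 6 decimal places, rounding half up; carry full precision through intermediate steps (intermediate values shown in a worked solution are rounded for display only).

σ√T = 0.3857·√2.5553 = 0.616553
d₁ = (ln(S/K) + (r+σ²/2)T) / (σ√T) = (ln(131.23/129.51) + (0.0514+0.3857²/2)·2.5553) / 0.616553 = (0.013193 + 0.321411) / 0.616553 = 0.542702
d₂ = d₁ − σ√T = 0.542702 − 0.616553 = -0.073851
e^{−rT} = e^{−0.0514·2.5553} = 0.876917
N(d₁) = 0.706333,  N(d₂) = 0.470564
Call price V = S·N(d₁) − K·e^{−rT}·N(d₂) = 92.692022 − 53.441806 = 39.250216
ρ = K·T·e^{−rT}·N(d₂) = 136.559846

price = 39.250216
ρ = 136.559846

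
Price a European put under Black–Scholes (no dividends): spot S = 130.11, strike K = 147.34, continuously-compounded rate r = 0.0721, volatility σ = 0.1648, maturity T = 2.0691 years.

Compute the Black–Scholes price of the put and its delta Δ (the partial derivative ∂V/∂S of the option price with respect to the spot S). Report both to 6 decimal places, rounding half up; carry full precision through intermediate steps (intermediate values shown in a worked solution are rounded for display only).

σ√T = 0.1648·√2.0691 = 0.237054
d₁ = (ln(S/K) + (r+σ²/2)T) / (σ√T) = (ln(130.11/147.34) + (0.0721+0.1648²/2)·2.0691) / 0.237054 = (-0.124363 + 0.177279) / 0.237054 = 0.223227
d₂ = d₁ − σ√T = 0.223227 − 0.237054 = -0.013828
e^{−rT} = e^{−0.0721·2.0691} = 0.861412
N(−d₁) = 0.411679,  N(−d₂) = 0.505516
Put price V = K·e^{−rT}·N(−d₂) − S·N(−d₁) = 64.160358 − 53.563616 = 10.596741
Δ = −N(−d₁) = -0.411679

price = 10.596741
Δ = -0.411679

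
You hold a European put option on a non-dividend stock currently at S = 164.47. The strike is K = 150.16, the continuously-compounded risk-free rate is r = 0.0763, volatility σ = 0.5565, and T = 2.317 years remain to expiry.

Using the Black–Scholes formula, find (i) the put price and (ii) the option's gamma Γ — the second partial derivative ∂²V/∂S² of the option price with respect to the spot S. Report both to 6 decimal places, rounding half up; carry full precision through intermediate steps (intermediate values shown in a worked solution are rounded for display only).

σ√T = 0.5565·√2.317 = 0.847087
d₁ = (ln(S/K) + (r+σ²/2)T) / (σ√T) = (ln(164.47/150.16) + (0.0763+0.5565²/2)·2.317) / 0.847087 = (0.091027 + 0.535566) / 0.847087 = 0.739702
d₂ = d₁ − σ√T = 0.739702 − 0.847087 = -0.107385
e^{−rT} = e^{−0.0763·2.317} = 0.837958
N(−d₁) = 0.229740,  N(−d₂) = 0.542758
Put price V = K·e^{−rT}·N(−d₂) − S·N(−d₁) = 68.294079 − 37.785396 = 30.508682
φ(d₁) = (1/√(2π))·e^{−d₁²/2} = 0.303456
Γ = φ(d₁) / (S·σ·√T) = 0.002178

price = 30.508682
Γ = 0.002178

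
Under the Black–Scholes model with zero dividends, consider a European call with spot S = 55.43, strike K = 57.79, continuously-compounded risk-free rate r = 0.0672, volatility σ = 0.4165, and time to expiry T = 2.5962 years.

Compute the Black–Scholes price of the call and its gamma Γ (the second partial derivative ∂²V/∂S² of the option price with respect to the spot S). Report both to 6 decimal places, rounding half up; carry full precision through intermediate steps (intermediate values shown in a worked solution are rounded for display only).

price = 17.362851
Γ = 0.009303

σ√T = 0.4165·√2.5962 = 0.671095
d₁ = (ln(S/K) + (r+σ²/2)T) / (σ√T) = (ln(55.43/57.79) + (0.0672+0.4165²/2)·2.5962) / 0.671095 = (-0.041695 + 0.399649) / 0.671095 = 0.533388
d₂ = d₁ − σ√T = 0.533388 − 0.671095 = -0.137707
e^{−rT} = e^{−0.0672·2.5962} = 0.839907
N(d₁) = 0.703118,  N(d₂) = 0.445236
Call price V = S·N(d₁) − K·e^{−rT}·N(d₂) = 38.973805 − 21.610954 = 17.362851
φ(d₁) = (1/√(2π))·e^{−d₁²/2} = 0.346044
Γ = φ(d₁) / (S·σ·√T) = 0.009303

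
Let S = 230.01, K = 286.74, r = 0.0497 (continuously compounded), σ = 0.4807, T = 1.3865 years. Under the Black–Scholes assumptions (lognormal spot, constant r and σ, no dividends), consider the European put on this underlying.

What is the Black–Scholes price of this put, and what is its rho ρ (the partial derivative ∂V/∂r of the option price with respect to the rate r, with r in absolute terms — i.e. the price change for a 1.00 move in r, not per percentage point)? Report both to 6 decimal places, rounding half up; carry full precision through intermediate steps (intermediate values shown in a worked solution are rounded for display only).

σ√T = 0.4807·√1.3865 = 0.566023
d₁ = (ln(S/K) + (r+σ²/2)T) / (σ√T) = (ln(230.01/286.74) + (0.0497+0.4807²/2)·1.3865) / 0.566023 = (-0.220453 + 0.229100) / 0.566023 = 0.015277
d₂ = d₁ − σ√T = 0.015277 − 0.566023 = -0.550746
e^{−rT} = e^{−0.0497·1.3865} = 0.933412
N(−d₁) = 0.493906,  N(−d₂) = 0.709096
Put price V = K·e^{−rT}·N(−d₂) − S·N(−d₁) = 189.787067 − 113.603254 = 76.183813
ρ = −K·T·e^{−rT}·N(−d₂) = -263.139769

price = 76.183813
ρ = -263.139769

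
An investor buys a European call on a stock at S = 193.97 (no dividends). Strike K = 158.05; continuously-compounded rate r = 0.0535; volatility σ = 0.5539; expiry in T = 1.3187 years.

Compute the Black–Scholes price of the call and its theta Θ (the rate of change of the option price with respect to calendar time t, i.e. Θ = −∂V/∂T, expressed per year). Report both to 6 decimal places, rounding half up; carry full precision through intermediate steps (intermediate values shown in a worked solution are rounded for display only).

price = 69.689375
Θ = -18.377690

σ√T = 0.5539·√1.3187 = 0.636069
d₁ = (ln(S/K) + (r+σ²/2)T) / (σ√T) = (ln(193.97/158.05) + (0.0535+0.5539²/2)·1.3187) / 0.636069 = (0.204792 + 0.272842) / 0.636069 = 0.750916
d₂ = d₁ − σ√T = 0.750916 − 0.636069 = 0.114847
e^{−rT} = e^{−0.0535·1.3187} = 0.931881
N(d₁) = 0.773648,  N(d₂) = 0.545717
Call price V = S·N(d₁) − K·e^{−rT}·N(d₂) = 150.064579 − 80.375204 = 69.689375
φ(d₁) = (1/√(2π))·e^{−d₁²/2} = 0.300930
Θ = −S·φ(d₁)·σ/(2√T) − r·K·e^{−rT}·N(d₂) = −14.077617 − 4.300073 = -18.377690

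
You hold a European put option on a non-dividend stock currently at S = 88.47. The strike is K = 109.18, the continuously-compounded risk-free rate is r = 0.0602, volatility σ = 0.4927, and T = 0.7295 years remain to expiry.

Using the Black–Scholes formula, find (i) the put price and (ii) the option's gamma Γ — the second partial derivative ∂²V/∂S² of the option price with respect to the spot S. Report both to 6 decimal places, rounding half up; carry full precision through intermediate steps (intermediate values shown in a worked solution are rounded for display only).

σ√T = 0.4927·√0.7295 = 0.420819
d₁ = (ln(S/K) + (r+σ²/2)T) / (σ√T) = (ln(88.47/109.18) + (0.0602+0.4927²/2)·0.7295) / 0.420819 = (-0.210334 + 0.132460) / 0.420819 = -0.185054
d₂ = d₁ − σ√T = -0.185054 − 0.420819 = -0.605873
e^{−rT} = e^{−0.0602·0.7295} = 0.957034
N(−d₁) = 0.573407,  N(−d₂) = 0.727700
Put price V = K·e^{−rT}·N(−d₂) − S·N(−d₁) = 76.036704 − 50.729288 = 25.307416
φ(d₁) = (1/√(2π))·e^{−d₁²/2} = 0.392170
Γ = φ(d₁) / (S·σ·√T) = 0.010534

price = 25.307416
Γ = 0.010534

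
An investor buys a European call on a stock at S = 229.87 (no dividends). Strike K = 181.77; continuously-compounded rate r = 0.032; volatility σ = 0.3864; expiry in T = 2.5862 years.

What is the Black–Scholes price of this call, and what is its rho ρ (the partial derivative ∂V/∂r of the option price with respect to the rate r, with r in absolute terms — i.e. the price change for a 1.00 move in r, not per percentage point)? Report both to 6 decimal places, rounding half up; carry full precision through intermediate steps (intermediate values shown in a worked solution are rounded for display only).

price = 85.654270
ρ = 250.728272

σ√T = 0.3864·√2.5862 = 0.621396
d₁ = (ln(S/K) + (r+σ²/2)T) / (σ√T) = (ln(229.87/181.77) + (0.032+0.3864²/2)·2.5862) / 0.621396 = (0.234772 + 0.275825) / 0.621396 = 0.821693
d₂ = d₁ − σ√T = 0.821693 − 0.621396 = 0.200297
e^{−rT} = e^{−0.032·2.5862} = 0.920574
N(d₁) = 0.794374,  N(d₂) = 0.579376
Call price V = S·N(d₁) − K·e^{−rT}·N(d₂) = 182.602794 − 96.948524 = 85.654270
ρ = K·T·e^{−rT}·N(d₂) = 250.728272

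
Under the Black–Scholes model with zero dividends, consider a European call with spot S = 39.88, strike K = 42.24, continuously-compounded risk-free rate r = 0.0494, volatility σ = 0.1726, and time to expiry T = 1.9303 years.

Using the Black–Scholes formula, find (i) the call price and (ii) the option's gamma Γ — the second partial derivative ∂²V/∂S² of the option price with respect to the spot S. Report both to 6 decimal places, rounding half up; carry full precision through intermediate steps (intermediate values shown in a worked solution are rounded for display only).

price = 4.522512
Γ = 0.040137

σ√T = 0.1726·√1.9303 = 0.239802
d₁ = (ln(S/K) + (r+σ²/2)T) / (σ√T) = (ln(39.88/42.24) + (0.0494+0.1726²/2)·1.9303) / 0.239802 = (-0.057493 + 0.124109) / 0.239802 = 0.277798
d₂ = d₁ − σ√T = 0.277798 − 0.239802 = 0.037996
e^{−rT} = e^{−0.0494·1.9303} = 0.909049
N(d₁) = 0.609416,  N(d₂) = 0.515155
Call price V = S·N(d₁) − K·e^{−rT}·N(d₂) = 24.303528 − 19.781016 = 4.522512
φ(d₁) = (1/√(2π))·e^{−d₁²/2} = 0.383842
Γ = φ(d₁) / (S·σ·√T) = 0.040137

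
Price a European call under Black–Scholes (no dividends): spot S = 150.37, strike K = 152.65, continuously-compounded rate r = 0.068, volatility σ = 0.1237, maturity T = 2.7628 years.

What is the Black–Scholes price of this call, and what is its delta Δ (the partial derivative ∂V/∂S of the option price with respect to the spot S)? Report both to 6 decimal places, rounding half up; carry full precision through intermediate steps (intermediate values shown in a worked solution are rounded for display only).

price = 27.027567
Δ = 0.827245

σ√T = 0.1237·√2.7628 = 0.205610
d₁ = (ln(S/K) + (r+σ²/2)T) / (σ√T) = (ln(150.37/152.65) + (0.068+0.1237²/2)·2.7628) / 0.205610 = (-0.015049 + 0.209008) / 0.205610 = 0.943336
d₂ = d₁ − σ√T = 0.943336 − 0.205610 = 0.737726
e^{−rT} = e^{−0.068·2.7628} = 0.828722
N(d₁) = 0.827245,  N(d₂) = 0.769659
Call price V = S·N(d₁) − K·e^{−rT}·N(d₂) = 124.392893 − 97.365326 = 27.027567
Δ = N(d₁) = 0.827245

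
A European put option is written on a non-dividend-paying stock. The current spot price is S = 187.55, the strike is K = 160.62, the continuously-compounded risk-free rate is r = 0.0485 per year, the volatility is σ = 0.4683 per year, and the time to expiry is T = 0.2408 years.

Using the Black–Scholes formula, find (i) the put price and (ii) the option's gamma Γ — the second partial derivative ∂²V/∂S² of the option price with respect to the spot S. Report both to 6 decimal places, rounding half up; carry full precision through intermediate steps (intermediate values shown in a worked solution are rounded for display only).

σ√T = 0.4683·√0.2408 = 0.229801
d₁ = (ln(S/K) + (r+σ²/2)T) / (σ√T) = (ln(187.55/160.62) + (0.0485+0.4683²/2)·0.2408) / 0.229801 = (0.155004 + 0.038083) / 0.229801 = 0.840236
d₂ = d₁ − σ√T = 0.840236 − 0.229801 = 0.610435
e^{−rT} = e^{−0.0485·0.2408} = 0.988389
N(−d₁) = 0.200388,  N(−d₂) = 0.270787
Put price V = K·e^{−rT}·N(−d₂) − S·N(−d₁) = 42.988803 − 37.582784 = 5.406019
φ(d₁) = (1/√(2π))·e^{−d₁²/2} = 0.280288
Γ = φ(d₁) / (S·σ·√T) = 0.006503

price = 5.406019
Γ = 0.006503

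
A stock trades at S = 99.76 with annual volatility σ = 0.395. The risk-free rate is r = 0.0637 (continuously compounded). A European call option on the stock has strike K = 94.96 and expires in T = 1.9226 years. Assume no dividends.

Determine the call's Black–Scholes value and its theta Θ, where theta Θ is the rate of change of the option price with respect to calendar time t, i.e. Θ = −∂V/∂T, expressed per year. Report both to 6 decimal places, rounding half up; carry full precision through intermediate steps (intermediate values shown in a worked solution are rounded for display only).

price = 28.642647
Θ = -7.531045

σ√T = 0.395·√1.9226 = 0.547699
d₁ = (ln(S/K) + (r+σ²/2)T) / (σ√T) = (ln(99.76/94.96) + (0.0637+0.395²/2)·1.9226) / 0.547699 = (0.049312 + 0.272456) / 0.547699 = 0.587491
d₂ = d₁ − σ√T = 0.587491 − 0.547699 = 0.039793
e^{−rT} = e^{−0.0637·1.9226} = 0.884733
N(d₁) = 0.721563,  N(d₂) = 0.515871
Call price V = S·N(d₁) − K·e^{−rT}·N(d₂) = 71.983129 − 43.340482 = 28.642647
φ(d₁) = (1/√(2π))·e^{−d₁²/2} = 0.335709
Θ = −S·φ(d₁)·σ/(2√T) − r·K·e^{−rT}·N(d₂) = −4.770256 − 2.760789 = -7.531045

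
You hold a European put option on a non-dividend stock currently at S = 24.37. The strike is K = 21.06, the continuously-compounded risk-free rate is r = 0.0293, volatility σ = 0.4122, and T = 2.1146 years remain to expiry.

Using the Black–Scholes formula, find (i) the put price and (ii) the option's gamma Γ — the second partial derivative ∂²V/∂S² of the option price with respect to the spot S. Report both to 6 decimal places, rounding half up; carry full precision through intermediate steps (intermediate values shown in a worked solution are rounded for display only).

σ√T = 0.4122·√2.1146 = 0.599407
d₁ = (ln(S/K) + (r+σ²/2)T) / (σ√T) = (ln(24.37/21.06) + (0.0293+0.4122²/2)·2.1146) / 0.599407 = (0.145977 + 0.241602) / 0.599407 = 0.646605
d₂ = d₁ − σ√T = 0.646605 − 0.599407 = 0.047197
e^{−rT} = e^{−0.0293·2.1146} = 0.939923
N(−d₁) = 0.258944,  N(−d₂) = 0.481178
Put price V = K·e^{−rT}·N(−d₂) − S·N(−d₁) = 9.524806 − 6.310462 = 3.214344
φ(d₁) = (1/√(2π))·e^{−d₁²/2} = 0.323684
Γ = φ(d₁) / (S·σ·√T) = 0.022159

price = 3.214344
Γ = 0.022159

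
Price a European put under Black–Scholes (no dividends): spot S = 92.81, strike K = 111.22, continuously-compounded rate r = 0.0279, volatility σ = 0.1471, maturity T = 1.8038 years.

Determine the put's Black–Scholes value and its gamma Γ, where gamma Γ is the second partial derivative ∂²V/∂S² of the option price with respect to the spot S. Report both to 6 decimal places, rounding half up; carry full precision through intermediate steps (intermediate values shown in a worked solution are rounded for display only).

price = 15.928206
Γ = 0.018575

σ√T = 0.1471·√1.8038 = 0.197564
d₁ = (ln(S/K) + (r+σ²/2)T) / (σ√T) = (ln(92.81/111.22) + (0.0279+0.1471²/2)·1.8038) / 0.197564 = (-0.180956 + 0.069842) / 0.197564 = -0.562422
d₂ = d₁ − σ√T = -0.562422 − 0.197564 = -0.759986
e^{−rT} = e^{−0.0279·1.8038} = 0.950919
N(−d₁) = 0.713086,  N(−d₂) = 0.776368
Put price V = K·e^{−rT}·N(−d₂) − S·N(−d₁) = 82.109697 − 66.181492 = 15.928206
φ(d₁) = (1/√(2π))·e^{−d₁²/2} = 0.340583
Γ = φ(d₁) / (S·σ·√T) = 0.018575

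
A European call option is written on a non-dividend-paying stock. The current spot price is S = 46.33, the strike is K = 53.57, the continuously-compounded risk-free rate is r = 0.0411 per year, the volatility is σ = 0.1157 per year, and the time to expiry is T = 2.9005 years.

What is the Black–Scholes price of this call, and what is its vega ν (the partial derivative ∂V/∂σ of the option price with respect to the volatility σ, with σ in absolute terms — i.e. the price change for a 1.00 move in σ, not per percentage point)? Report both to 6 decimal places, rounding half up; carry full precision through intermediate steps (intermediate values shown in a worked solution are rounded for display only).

price = 3.105969
ν = 31.460601

σ√T = 0.1157·√2.9005 = 0.197047
d₁ = (ln(S/K) + (r+σ²/2)T) / (σ√T) = (ln(46.33/53.57) + (0.0411+0.1157²/2)·2.9005) / 0.197047 = (-0.145200 + 0.138624) / 0.197047 = -0.033369
d₂ = d₁ − σ√T = -0.033369 − 0.197047 = -0.230416
e^{−rT} = e^{−0.0411·2.9005} = 0.887621
N(d₁) = 0.486690,  N(d₂) = 0.408884
Call price V = S·N(d₁) − K·e^{−rT}·N(d₂) = 22.548361 − 19.442392 = 3.105969
φ(d₁) = (1/√(2π))·e^{−d₁²/2} = 0.398720
ν = S·φ(d₁)·√T = 31.460601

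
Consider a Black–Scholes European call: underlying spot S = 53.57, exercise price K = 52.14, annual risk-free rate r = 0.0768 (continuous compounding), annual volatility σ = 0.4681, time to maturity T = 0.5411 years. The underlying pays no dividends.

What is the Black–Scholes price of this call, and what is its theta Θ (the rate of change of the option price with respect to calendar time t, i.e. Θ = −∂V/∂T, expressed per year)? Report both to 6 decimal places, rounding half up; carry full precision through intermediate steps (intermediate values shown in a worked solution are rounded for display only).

price = 8.994676
Θ = -8.308840

σ√T = 0.4681·√0.5411 = 0.344332
d₁ = (ln(S/K) + (r+σ²/2)T) / (σ√T) = (ln(53.57/52.14) + (0.0768+0.4681²/2)·0.5411) / 0.344332 = (0.027057 + 0.100839) / 0.344332 = 0.371431
d₂ = d₁ − σ√T = 0.371431 − 0.344332 = 0.027099
e^{−rT} = e^{−0.0768·0.5411} = 0.959295
N(d₁) = 0.644842,  N(d₂) = 0.510810
Call price V = S·N(d₁) − K·e^{−rT}·N(d₂) = 34.544169 − 25.549494 = 8.994676
φ(d₁) = (1/√(2π))·e^{−d₁²/2} = 0.372351
Θ = −S·φ(d₁)·σ/(2√T) − r·K·e^{−rT}·N(d₂) = −6.346638 − 1.962201 = -8.308840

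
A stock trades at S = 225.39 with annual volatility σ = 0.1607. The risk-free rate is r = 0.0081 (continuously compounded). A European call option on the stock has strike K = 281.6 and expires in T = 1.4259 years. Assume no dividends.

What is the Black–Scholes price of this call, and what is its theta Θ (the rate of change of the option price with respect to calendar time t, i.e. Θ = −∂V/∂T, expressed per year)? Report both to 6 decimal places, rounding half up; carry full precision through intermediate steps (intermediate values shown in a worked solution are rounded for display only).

price = 3.287556
Θ = -3.915644

σ√T = 0.1607·√1.4259 = 0.191894
d₁ = (ln(S/K) + (r+σ²/2)T) / (σ√T) = (ln(225.39/281.6) + (0.0081+0.1607²/2)·1.4259) / 0.191894 = (-0.222655 + 0.029961) / 0.191894 = -1.004171
d₂ = d₁ − σ√T = -1.004171 − 0.191894 = -1.196065
e^{−rT} = e^{−0.0081·1.4259} = 0.988517
N(d₁) = 0.157648,  N(d₂) = 0.115836
Call price V = S·N(d₁) − K·e^{−rT}·N(d₂) = 35.532283 − 32.244728 = 3.287556
φ(d₁) = (1/√(2π))·e^{−d₁²/2} = 0.240961
Θ = −S·φ(d₁)·σ/(2√T) − r·K·e^{−rT}·N(d₂) = −3.654462 − 0.261182 = -3.915644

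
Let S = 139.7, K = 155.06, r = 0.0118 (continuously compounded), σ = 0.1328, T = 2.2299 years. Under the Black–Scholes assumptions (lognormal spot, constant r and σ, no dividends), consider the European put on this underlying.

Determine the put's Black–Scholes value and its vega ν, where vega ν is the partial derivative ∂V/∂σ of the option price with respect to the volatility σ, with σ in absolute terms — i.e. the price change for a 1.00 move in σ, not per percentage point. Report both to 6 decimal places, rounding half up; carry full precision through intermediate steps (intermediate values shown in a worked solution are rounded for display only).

σ√T = 0.1328·√2.2299 = 0.198308
d₁ = (ln(S/K) + (r+σ²/2)T) / (σ√T) = (ln(139.7/155.06) + (0.0118+0.1328²/2)·2.2299) / 0.198308 = (-0.104315 + 0.045976) / 0.198308 = -0.294183
d₂ = d₁ − σ√T = -0.294183 − 0.198308 = -0.492492
e^{−rT} = e^{−0.0118·2.2299} = 0.974030
N(−d₁) = 0.615691,  N(−d₂) = 0.688814
Put price V = K·e^{−rT}·N(−d₂) − S·N(−d₁) = 104.033752 − 86.012044 = 18.021709
φ(d₁) = (1/√(2π))·e^{−d₁²/2} = 0.382047
ν = S·φ(d₁)·√T = 79.699650

price = 18.021709
ν = 79.699650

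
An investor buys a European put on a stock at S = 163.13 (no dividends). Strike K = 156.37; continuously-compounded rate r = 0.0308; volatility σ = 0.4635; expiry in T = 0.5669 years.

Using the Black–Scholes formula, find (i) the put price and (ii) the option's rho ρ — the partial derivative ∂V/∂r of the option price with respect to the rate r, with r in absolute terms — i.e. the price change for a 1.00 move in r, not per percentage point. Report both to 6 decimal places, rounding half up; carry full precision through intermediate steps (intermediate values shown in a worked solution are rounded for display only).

price = 17.525662
ρ = -43.666550

σ√T = 0.4635·√0.5669 = 0.348982
d₁ = (ln(S/K) + (r+σ²/2)T) / (σ√T) = (ln(163.13/156.37) + (0.0308+0.4635²/2)·0.5669) / 0.348982 = (0.042322 + 0.078355) / 0.348982 = 0.345798
d₂ = d₁ − σ√T = 0.345798 − 0.348982 = -0.003184
e^{−rT} = e^{−0.0308·0.5669} = 0.982691
N(−d₁) = 0.364747,  N(−d₂) = 0.501270
Put price V = K·e^{−rT}·N(−d₂) − S·N(−d₁) = 77.026902 − 59.501240 = 17.525662
ρ = −K·T·e^{−rT}·N(−d₂) = -43.666550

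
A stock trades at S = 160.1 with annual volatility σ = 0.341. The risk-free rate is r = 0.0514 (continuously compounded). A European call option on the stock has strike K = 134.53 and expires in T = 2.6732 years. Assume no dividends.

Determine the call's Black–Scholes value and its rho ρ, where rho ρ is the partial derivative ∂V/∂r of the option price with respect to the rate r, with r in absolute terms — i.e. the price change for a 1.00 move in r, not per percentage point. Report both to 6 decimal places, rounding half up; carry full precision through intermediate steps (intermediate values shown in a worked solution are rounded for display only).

price = 56.337822
ρ = 191.265332

σ√T = 0.341·√2.6732 = 0.557532
d₁ = (ln(S/K) + (r+σ²/2)T) / (σ√T) = (ln(160.1/134.53) + (0.0514+0.341²/2)·2.6732) / 0.557532 = (0.174011 + 0.292824) / 0.557532 = 0.837324
d₂ = d₁ − σ√T = 0.837324 − 0.557532 = 0.279791
e^{−rT} = e^{−0.0514·2.6732} = 0.871619
N(d₁) = 0.798795,  N(d₂) = 0.610181
Call price V = S·N(d₁) − K·e^{−rT}·N(d₂) = 127.887026 − 71.549204 = 56.337822
ρ = K·T·e^{−rT}·N(d₂) = 191.265332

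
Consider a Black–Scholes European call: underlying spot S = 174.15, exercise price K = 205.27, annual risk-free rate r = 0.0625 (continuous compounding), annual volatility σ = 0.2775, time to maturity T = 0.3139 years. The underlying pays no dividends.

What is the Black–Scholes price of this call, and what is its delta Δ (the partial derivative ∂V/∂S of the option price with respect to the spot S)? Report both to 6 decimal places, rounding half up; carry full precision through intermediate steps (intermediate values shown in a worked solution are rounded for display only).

price = 2.754409
Δ = 0.196679

σ√T = 0.2775·√0.3139 = 0.155474
d₁ = (ln(S/K) + (r+σ²/2)T) / (σ√T) = (ln(174.15/205.27) + (0.0625+0.2775²/2)·0.3139) / 0.155474 = (-0.164409 + 0.031705) / 0.155474 = -0.853545
d₂ = d₁ − σ√T = -0.853545 − 0.155474 = -1.009019
e^{−rT} = e^{−0.0625·0.3139} = 0.980572
N(d₁) = 0.196679,  N(d₂) = 0.156483
Call price V = S·N(d₁) − K·e^{−rT}·N(d₂) = 34.251578 − 31.497169 = 2.754409
Δ = N(d₁) = 0.196679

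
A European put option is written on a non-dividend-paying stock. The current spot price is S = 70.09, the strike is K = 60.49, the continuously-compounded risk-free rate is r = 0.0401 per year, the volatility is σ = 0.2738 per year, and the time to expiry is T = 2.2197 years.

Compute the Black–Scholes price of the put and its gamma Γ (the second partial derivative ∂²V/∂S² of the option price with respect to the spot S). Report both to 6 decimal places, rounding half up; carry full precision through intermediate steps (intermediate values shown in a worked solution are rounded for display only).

price = 4.382419
Γ = 0.010267

σ√T = 0.2738·√2.2197 = 0.407925
d₁ = (ln(S/K) + (r+σ²/2)T) / (σ√T) = (ln(70.09/60.49) + (0.0401+0.2738²/2)·2.2197) / 0.407925 = (0.147302 + 0.172211) / 0.407925 = 0.783265
d₂ = d₁ − σ√T = 0.783265 − 0.407925 = 0.375340
e^{−rT} = e^{−0.0401·2.2197} = 0.914836
N(−d₁) = 0.216736,  N(−d₂) = 0.353704
Put price V = K·e^{−rT}·N(−d₂) − S·N(−d₁) = 19.573430 − 15.191010 = 4.382419
φ(d₁) = (1/√(2π))·e^{−d₁²/2} = 0.293555
Γ = φ(d₁) / (S·σ·√T) = 0.010267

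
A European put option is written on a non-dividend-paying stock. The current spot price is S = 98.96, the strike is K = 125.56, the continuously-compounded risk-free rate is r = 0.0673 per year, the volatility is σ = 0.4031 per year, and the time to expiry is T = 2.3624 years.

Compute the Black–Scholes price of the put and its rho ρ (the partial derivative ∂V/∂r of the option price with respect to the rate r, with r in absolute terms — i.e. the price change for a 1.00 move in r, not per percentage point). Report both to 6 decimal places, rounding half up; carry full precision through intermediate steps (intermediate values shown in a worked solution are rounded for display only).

σ√T = 0.4031·√2.3624 = 0.619569
d₁ = (ln(S/K) + (r+σ²/2)T) / (σ√T) = (ln(98.96/125.56) + (0.0673+0.4031²/2)·2.3624) / 0.619569 = (-0.238068 + 0.350922) / 0.619569 = 0.182150
d₂ = d₁ − σ√T = 0.182150 − 0.619569 = -0.437419
e^{−rT} = e^{−0.0673·2.3624} = 0.853005
N(−d₁) = 0.427733,  N(−d₂) = 0.669096
Put price V = K·e^{−rT}·N(−d₂) − S·N(−d₁) = 71.662450 − 42.328422 = 29.334028
ρ = −K·T·e^{−rT}·N(−d₂) = -169.295372

price = 29.334028
ρ = -169.295372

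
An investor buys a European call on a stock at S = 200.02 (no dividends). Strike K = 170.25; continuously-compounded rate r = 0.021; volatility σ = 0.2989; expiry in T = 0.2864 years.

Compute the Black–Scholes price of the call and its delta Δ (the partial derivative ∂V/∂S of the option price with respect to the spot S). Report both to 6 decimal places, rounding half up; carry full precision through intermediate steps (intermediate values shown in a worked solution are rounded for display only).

price = 33.035052
Δ = 0.869708

σ√T = 0.2989·√0.2864 = 0.159960
d₁ = (ln(S/K) + (r+σ²/2)T) / (σ√T) = (ln(200.02/170.25) + (0.021+0.2989²/2)·0.2864) / 0.159960 = (0.161149 + 0.018808) / 0.159960 = 1.125013
d₂ = d₁ − σ√T = 1.125013 − 0.159960 = 0.965052
e^{−rT} = e^{−0.021·0.2864} = 0.994004
N(d₁) = 0.869708,  N(d₂) = 0.832741
Call price V = S·N(d₁) − K·e^{−rT}·N(d₂) = 173.959034 − 140.923982 = 33.035052
Δ = N(d₁) = 0.869708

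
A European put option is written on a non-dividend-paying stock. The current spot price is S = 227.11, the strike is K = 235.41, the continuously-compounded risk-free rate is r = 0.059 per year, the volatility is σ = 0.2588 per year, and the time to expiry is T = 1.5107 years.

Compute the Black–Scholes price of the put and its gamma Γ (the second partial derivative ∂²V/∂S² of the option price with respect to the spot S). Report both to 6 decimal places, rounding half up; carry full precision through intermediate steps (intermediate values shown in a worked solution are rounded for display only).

σ√T = 0.2588·√1.5107 = 0.318092
d₁ = (ln(S/K) + (r+σ²/2)T) / (σ√T) = (ln(227.11/235.41) + (0.059+0.2588²/2)·1.5107) / 0.318092 = (-0.035894 + 0.139723) / 0.318092 = 0.326410
d₂ = d₁ − σ√T = 0.326410 − 0.318092 = 0.008317
e^{−rT} = e^{−0.059·1.5107} = 0.914725
N(−d₁) = 0.372057,  N(−d₂) = 0.496682
Put price V = K·e^{−rT}·N(−d₂) − S·N(−d₁) = 106.953252 − 84.497897 = 22.455354
φ(d₁) = (1/√(2π))·e^{−d₁²/2} = 0.378246
Γ = φ(d₁) / (S·σ·√T) = 0.005236

price = 22.455354
Γ = 0.005236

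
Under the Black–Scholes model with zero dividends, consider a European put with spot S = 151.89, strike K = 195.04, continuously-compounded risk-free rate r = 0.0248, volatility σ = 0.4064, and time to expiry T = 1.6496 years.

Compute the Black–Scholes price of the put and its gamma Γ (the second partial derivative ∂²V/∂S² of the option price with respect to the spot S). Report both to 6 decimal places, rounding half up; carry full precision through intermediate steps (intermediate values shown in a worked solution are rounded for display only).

price = 55.267540
Γ = 0.004983

σ√T = 0.4064·√1.6496 = 0.521967
d₁ = (ln(S/K) + (r+σ²/2)T) / (σ√T) = (ln(151.89/195.04) + (0.0248+0.4064²/2)·1.6496) / 0.521967 = (-0.250048 + 0.177135) / 0.521967 = -0.139689
d₂ = d₁ − σ√T = -0.139689 − 0.521967 = -0.661656
e^{−rT} = e^{−0.0248·1.6496} = 0.959915
N(−d₁) = 0.555547,  N(−d₂) = 0.745904
Put price V = K·e^{−rT}·N(−d₂) − S·N(−d₁) = 139.649619 − 84.382079 = 55.267540
φ(d₁) = (1/√(2π))·e^{−d₁²/2} = 0.395069
Γ = φ(d₁) / (S·σ·√T) = 0.004983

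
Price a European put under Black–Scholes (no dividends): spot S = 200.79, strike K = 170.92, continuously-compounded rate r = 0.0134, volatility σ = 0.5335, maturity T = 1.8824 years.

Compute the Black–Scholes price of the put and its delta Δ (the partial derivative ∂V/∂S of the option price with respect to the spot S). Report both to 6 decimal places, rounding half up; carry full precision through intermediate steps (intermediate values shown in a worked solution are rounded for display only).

price = 37.023000
Δ = -0.267469

σ√T = 0.5335·√1.8824 = 0.731965
d₁ = (ln(S/K) + (r+σ²/2)T) / (σ√T) = (ln(200.79/170.92) + (0.0134+0.5335²/2)·1.8824) / 0.731965 = (0.161064 + 0.293111) / 0.731965 = 0.620487
d₂ = d₁ − σ√T = 0.620487 − 0.731965 = -0.111478
e^{−rT} = e^{−0.0134·1.8824} = 0.975091
N(−d₁) = 0.267469,  N(−d₂) = 0.544382
Put price V = K·e^{−rT}·N(−d₂) − S·N(−d₁) = 90.728043 − 53.705043 = 37.023000
Δ = −N(−d₁) = -0.267469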